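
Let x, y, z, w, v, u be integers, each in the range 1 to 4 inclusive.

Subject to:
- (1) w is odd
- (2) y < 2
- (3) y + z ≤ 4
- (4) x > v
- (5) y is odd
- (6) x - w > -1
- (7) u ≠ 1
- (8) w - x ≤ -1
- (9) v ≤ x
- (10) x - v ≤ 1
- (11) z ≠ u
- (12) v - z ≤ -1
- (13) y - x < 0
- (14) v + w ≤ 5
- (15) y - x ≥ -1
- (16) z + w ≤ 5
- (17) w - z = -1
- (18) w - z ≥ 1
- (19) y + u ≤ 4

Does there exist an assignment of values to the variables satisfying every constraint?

Constraints 8, 10, 12, and 18 give x − w ≥ 1, w − z ≥ 1, z − v ≥ 1, v − x ≥ -1.
Adding all 4 inequalities: the left sides telescope to 0, and the right sides sum to 1 + 1 + 1 + (-1) = 2. So 0 ≥ 2, which is false.

Unsatisfiable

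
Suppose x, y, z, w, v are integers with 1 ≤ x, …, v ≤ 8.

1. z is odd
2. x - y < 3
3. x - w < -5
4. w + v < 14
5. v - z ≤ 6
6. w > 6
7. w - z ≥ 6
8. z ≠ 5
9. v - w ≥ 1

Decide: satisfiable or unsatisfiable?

Constraints 5, 7, and 9 give w − z ≥ 6, z − v ≥ -6, v − w ≥ 1.
Adding all 3 inequalities: the left sides telescope to 0, and the right sides sum to 6 + (-6) + 1 = 1. So 0 ≥ 1, which is false.

Unsatisfiable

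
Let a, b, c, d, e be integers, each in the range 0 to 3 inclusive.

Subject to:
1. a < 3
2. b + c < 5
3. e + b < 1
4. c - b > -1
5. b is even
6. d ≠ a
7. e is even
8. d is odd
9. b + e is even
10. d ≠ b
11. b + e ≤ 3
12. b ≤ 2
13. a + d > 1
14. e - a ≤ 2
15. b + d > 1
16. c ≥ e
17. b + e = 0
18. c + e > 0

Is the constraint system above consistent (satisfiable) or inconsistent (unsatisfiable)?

The assignment a = 1, b = 0, c = 2, d = 3, e = 0 works:
  constraint 2 holds since b + c = 2.
  constraint 3 holds since e + b = 0.
  constraint 4 holds since c - b = 2.
The rest check out directly.

Satisfiable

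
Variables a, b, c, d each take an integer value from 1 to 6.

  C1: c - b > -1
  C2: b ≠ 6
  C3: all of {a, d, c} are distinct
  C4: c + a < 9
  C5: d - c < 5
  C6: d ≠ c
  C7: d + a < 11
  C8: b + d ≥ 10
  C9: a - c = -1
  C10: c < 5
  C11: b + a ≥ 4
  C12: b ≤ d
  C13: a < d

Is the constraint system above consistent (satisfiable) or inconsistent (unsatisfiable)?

Satisfiable

Try a = 3, b = 4, c = 4, d = 6.
Check constraint 1: c - b = 0; constraint 4: c + a = 7. The remaining constraints are straightforward to verify.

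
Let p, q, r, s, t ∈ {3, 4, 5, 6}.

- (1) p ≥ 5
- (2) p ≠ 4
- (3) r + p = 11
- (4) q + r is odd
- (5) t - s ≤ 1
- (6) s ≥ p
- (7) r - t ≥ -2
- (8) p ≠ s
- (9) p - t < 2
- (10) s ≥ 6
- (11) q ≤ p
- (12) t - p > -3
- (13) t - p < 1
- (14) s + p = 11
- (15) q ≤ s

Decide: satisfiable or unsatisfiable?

Try p = 5, q = 3, r = 6, s = 6, t = 5.
Check constraint 3: r + p = 11; constraint 5: t - s = -1; constraint 7: r - t = 1. The remaining constraints are straightforward to verify.

Satisfiable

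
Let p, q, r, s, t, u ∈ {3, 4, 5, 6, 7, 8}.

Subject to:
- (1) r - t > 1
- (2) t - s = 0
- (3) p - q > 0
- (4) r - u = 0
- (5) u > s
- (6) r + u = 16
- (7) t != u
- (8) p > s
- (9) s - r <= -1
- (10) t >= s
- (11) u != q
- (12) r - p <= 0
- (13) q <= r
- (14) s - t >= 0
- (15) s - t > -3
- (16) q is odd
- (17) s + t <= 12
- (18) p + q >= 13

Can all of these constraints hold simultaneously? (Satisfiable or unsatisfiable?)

Satisfiable

The assignment p = 8, q = 5, r = 8, s = 5, t = 5, u = 8 works:
  constraint 1 holds since r - t = 3.
  constraint 2 holds since t - s = 0.
  constraint 3 holds since p - q = 3.
The rest check out directly.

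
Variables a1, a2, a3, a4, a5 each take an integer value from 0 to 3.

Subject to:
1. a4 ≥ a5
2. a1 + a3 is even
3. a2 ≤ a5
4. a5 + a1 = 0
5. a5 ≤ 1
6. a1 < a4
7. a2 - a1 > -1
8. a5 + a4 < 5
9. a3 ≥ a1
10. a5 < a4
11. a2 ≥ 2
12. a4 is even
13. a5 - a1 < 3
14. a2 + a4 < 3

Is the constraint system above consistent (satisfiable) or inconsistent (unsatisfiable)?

Unsatisfiable

From constraints 3 and 11: a5 ≥ a2 and a2 ≥ 2, so a5 ≥ 2. From constraint 5: a5 ≤ 1. But 1 < 2, so no value of a5 works.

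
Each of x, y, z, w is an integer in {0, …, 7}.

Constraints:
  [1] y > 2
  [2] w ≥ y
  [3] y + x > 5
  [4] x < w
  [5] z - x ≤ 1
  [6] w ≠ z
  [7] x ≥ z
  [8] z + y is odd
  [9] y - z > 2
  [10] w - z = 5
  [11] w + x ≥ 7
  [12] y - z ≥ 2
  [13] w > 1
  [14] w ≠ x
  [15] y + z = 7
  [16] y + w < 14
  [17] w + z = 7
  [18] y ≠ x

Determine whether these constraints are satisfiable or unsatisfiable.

Satisfiable

Setting (x, y, z, w) = (1, 6, 1, 6) satisfies everything: constraint 3: y + x = 7; constraint 5: z - x = 0, and the others follow.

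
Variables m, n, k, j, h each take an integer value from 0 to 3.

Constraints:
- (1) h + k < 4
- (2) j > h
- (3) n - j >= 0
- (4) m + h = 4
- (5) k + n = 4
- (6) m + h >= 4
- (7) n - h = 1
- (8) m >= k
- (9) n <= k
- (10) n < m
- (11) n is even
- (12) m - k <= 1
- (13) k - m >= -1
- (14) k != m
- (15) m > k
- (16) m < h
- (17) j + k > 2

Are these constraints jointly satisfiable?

Constraints 2, 3, 9, 15, and 16 give j ≤ n, n ≤ k, k < m, m < h, h < j. Chaining: j ≤ n ≤ k < m < h < j, which forces j < j — impossible.

Unsatisfiable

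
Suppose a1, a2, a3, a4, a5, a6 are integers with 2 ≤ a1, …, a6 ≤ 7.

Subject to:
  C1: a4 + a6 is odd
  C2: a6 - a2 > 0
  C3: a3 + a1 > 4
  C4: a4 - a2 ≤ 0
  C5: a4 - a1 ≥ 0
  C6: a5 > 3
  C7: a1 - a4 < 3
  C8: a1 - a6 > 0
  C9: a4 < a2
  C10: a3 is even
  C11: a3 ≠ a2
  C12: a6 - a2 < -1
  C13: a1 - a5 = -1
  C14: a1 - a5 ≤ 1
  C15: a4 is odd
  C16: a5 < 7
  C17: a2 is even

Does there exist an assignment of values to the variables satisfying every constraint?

Unsatisfiable

Constraints 2, 5, 8, and 9 give a6 < a1, a1 ≤ a4, a4 < a2, a2 < a6. Chaining: a6 < a1 ≤ a4 < a2 < a6, which forces a6 < a6 — impossible.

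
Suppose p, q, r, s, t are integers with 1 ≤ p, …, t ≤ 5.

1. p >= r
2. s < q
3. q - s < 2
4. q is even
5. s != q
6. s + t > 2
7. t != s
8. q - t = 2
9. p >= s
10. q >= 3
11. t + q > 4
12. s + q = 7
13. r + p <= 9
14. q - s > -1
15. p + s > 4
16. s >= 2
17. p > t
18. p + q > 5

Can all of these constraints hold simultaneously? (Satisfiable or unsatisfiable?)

Setting (p, q, r, s, t) = (4, 4, 4, 3, 2) satisfies everything: constraint 3: q - s = 1; constraint 6: s + t = 5, and the others follow.

Satisfiable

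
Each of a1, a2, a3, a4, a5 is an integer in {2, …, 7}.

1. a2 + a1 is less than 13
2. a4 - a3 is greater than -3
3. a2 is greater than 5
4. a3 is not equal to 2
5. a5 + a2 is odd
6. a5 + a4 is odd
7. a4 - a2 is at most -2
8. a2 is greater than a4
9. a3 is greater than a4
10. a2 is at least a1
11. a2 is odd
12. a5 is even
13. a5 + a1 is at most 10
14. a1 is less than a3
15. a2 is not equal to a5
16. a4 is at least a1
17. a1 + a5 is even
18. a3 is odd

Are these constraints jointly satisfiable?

Satisfiable

Take a1 = 4, a2 = 7, a3 = 7, a4 = 5, a5 = 4. Then constraint 1: a2 + a1 = 11; constraint 2: a4 - a3 = -2, and every other listed constraint is also met.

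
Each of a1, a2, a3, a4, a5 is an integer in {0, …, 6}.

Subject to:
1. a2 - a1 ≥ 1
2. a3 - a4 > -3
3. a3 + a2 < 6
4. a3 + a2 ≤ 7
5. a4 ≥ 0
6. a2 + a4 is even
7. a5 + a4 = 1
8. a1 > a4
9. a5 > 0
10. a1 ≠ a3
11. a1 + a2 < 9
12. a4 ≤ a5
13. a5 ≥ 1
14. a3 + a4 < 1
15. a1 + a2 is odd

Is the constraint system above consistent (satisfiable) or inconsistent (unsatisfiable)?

Satisfiable

Setting (a1, a2, a3, a4, a5) = (3, 4, 0, 0, 1) satisfies everything: constraint 1: a2 - a1 = 1; constraint 2: a3 - a4 = 0, and the others follow.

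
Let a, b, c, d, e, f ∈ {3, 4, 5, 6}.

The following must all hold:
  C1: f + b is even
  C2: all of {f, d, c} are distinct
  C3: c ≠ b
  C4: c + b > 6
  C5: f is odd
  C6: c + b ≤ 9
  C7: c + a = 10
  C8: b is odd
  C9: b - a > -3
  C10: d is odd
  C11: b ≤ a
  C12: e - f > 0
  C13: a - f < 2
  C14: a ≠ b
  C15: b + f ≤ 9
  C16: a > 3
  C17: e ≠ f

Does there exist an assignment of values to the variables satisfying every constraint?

Try a = 4, b = 3, c = 6, d = 5, e = 5, f = 3.
Check constraint 4: c + b = 9; constraint 6: c + b = 9; constraint 7: c + a = 10. The remaining constraints are straightforward to verify.

Satisfiable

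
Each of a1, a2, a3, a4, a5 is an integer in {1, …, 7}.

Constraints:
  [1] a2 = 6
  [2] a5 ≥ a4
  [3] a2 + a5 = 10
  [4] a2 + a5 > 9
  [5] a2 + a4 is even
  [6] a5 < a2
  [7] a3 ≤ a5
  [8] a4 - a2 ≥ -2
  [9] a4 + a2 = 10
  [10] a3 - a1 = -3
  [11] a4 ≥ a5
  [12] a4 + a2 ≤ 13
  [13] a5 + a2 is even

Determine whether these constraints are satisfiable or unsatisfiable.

Try a1 = 6, a2 = 6, a3 = 3, a4 = 4, a5 = 4.
Check constraint 3: a2 + a5 = 10; constraint 4: a2 + a5 = 10. The remaining constraints are straightforward to verify.

Satisfiable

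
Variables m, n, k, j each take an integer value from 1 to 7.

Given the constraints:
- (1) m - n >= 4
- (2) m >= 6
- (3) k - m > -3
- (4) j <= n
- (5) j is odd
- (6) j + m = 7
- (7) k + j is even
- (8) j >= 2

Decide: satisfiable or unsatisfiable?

Unsatisfiable

From constraint 8: j ≥ 2. From constraint 2: m ≥ 6. Hence j + m ≥ 8. But constraint 6 requires j + m = 7, and 7 < 8. Contradiction.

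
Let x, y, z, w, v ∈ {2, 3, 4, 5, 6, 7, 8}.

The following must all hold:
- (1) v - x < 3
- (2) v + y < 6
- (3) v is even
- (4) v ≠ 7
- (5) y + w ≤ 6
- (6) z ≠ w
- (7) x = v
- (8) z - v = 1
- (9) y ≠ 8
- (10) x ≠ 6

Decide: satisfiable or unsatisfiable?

Setting (x, y, z, w, v) = (2, 3, 3, 2, 2) satisfies everything: constraint 1: v - x = 0; constraint 2: v + y = 5; constraint 5: y + w = 5, and the others follow.

Satisfiable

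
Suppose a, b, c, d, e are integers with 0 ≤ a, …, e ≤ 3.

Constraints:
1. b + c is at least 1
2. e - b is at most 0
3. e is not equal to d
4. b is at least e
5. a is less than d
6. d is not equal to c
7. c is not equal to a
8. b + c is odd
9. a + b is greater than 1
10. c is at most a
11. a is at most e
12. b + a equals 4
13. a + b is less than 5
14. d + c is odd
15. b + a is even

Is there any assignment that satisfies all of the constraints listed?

Satisfiable

One satisfying assignment is a = 1, b = 3, c = 0, d = 3, e = 1.
For the less obvious constraints — constraint 1: b + c = 3; constraint 2: e - b = -2 — and the others hold by inspection.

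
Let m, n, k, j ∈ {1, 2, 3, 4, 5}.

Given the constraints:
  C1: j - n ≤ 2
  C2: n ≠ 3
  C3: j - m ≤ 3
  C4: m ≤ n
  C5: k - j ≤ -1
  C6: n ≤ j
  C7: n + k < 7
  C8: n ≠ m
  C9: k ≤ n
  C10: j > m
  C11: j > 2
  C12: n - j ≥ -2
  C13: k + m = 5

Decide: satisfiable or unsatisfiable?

Satisfiable

Take m = 4, n = 5, k = 1, j = 5. Then constraint 1: j - n = 0; constraint 3: j - m = 1; constraint 5: k - j = -4, and every other listed constraint is also met.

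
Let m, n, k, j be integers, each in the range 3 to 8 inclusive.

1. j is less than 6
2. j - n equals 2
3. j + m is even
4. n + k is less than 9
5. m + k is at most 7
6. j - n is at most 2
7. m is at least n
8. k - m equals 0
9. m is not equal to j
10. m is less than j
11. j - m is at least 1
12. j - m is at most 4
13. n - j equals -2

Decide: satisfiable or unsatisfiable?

One satisfying assignment is m = 3, n = 3, k = 3, j = 5.
For the less obvious constraints — constraint 2: j - n = 2; constraint 4: n + k = 6; constraint 5: m + k = 6 — and the others hold by inspection.

Satisfiable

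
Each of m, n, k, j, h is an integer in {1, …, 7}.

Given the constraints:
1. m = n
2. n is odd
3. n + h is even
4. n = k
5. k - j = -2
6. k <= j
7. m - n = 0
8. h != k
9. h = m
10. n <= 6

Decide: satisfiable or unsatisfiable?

Unsatisfiable

From constraints 1, 4, and 9, h = m = n = k, so h = k. But constraint 8 says h ≠ k. Contradiction.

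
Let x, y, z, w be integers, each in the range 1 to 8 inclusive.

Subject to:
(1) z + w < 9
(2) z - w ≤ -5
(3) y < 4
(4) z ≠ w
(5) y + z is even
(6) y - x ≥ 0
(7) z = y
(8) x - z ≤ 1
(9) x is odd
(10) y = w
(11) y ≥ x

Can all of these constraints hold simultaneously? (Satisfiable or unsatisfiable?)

Unsatisfiable

From constraints 7 and 10, z = y = w, so z = w. But constraint 4 says z ≠ w. Contradiction.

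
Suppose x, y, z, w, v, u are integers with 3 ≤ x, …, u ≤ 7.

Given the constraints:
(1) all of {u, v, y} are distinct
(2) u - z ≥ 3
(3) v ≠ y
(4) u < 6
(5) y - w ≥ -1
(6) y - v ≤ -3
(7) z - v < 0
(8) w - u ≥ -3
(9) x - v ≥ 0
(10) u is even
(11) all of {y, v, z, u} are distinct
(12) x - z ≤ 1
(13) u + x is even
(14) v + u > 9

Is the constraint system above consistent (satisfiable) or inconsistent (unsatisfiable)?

Unsatisfiable

Constraints 2, 5, 6, 8, 9, and 12 give x − v ≥ 0, v − y ≥ 3, y − w ≥ -1, w − u ≥ -3, u − z ≥ 3, z − x ≥ -1.
Adding all 6 inequalities: the left sides telescope to 0, and the right sides sum to 0 + 3 + (-1) + (-3) + 3 + (-1) = 1. So 0 ≥ 1, which is false.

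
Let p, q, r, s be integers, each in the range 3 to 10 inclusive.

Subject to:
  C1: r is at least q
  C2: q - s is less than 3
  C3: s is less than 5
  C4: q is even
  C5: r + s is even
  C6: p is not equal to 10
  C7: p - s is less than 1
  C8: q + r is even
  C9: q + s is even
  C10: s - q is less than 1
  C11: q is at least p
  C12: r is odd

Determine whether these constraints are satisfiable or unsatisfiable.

Unsatisfiable

Constraint 4 makes q even and constraint 12 makes r odd, so q + r must be odd. Constraint 8 says q + r is even — contradiction.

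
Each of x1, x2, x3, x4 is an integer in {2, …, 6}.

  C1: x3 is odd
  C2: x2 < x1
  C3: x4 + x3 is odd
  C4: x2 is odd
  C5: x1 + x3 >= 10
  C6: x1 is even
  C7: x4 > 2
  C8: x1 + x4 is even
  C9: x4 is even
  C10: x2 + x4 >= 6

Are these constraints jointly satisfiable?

Satisfiable

Setting (x1, x2, x3, x4) = (6, 5, 5, 4) satisfies everything: constraint 5: x1 + x3 = 11; constraint 10: x2 + x4 = 9, and the others follow.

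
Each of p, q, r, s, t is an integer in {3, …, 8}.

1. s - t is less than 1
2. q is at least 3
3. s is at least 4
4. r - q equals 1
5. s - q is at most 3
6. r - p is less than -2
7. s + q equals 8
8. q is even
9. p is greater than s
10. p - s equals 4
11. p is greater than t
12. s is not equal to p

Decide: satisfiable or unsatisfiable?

Take p = 8, q = 4, r = 5, s = 4, t = 4. Then constraint 1: s - t = 0; constraint 4: r - q = 1, and every other listed constraint is also met.

Satisfiable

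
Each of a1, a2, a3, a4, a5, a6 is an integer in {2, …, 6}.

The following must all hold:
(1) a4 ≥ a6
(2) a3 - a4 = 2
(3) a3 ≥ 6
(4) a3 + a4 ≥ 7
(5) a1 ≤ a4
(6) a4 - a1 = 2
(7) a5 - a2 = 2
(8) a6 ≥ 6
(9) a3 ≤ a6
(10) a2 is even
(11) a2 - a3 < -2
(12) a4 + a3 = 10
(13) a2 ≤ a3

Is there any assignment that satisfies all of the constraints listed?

From constraints 1 and 8: a4 ≥ a6 ≥ 6. From constraint 3: a3 ≥ 6. Hence a4 + a3 ≥ 12. But constraint 12 requires a4 + a3 = 10, and 10 < 12. Contradiction.

Unsatisfiable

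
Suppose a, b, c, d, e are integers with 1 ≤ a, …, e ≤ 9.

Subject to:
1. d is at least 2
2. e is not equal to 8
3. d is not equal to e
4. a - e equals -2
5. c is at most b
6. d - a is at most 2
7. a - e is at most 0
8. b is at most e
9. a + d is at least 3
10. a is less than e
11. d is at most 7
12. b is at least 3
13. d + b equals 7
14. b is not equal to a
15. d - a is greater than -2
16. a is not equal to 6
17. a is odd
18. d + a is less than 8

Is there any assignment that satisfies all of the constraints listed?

One satisfying assignment is a = 3, b = 4, c = 2, d = 3, e = 5.
For the less obvious constraints — constraint 4: a - e = -2; constraint 6: d - a = 0 — and the others hold by inspection.

Satisfiable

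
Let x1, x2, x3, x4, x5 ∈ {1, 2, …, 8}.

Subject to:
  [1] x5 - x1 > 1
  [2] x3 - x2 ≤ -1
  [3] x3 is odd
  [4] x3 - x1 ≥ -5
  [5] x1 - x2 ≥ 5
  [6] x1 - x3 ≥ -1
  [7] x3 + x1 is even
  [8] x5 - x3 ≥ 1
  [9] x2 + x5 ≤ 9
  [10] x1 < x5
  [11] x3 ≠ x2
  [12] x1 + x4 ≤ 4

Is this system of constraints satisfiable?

Unsatisfiable

Constraints 2, 4, and 5 give x1 − x2 ≥ 5, x2 − x3 ≥ 1, x3 − x1 ≥ -5.
Adding all 3 inequalities: the left sides telescope to 0, and the right sides sum to 5 + 1 + (-5) = 1. So 0 ≥ 1, which is false.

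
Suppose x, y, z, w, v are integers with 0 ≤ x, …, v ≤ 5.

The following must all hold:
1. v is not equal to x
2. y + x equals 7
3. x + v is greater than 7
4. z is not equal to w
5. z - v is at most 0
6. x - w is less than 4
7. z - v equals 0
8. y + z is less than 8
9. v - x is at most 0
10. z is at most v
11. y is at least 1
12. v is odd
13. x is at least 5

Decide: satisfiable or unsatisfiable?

Satisfiable

Setting (x, y, z, w, v) = (5, 2, 3, 2, 3) satisfies everything: constraint 2: y + x = 7; constraint 3: x + v = 8; constraint 5: z - v = 0, and the others follow.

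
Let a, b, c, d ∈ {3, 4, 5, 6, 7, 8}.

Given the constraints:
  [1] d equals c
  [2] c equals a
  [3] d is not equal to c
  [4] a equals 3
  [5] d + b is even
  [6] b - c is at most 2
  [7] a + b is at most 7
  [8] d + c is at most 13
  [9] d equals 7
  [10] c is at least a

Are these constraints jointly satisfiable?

Unsatisfiable

Constraint 9 fixes d = 7 and constraint 4 fixes a = 3. Constraints 1 and 2 give d = c = a, so d = a. But 7 ≠ 3 — contradiction.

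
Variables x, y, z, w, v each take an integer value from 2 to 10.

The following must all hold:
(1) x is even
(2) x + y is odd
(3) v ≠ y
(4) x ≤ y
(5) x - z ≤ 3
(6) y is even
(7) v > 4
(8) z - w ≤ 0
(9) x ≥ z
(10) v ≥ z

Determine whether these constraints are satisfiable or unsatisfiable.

Constraint 1 makes x even and constraint 6 makes y even, so x + y must be even. Constraint 2 says x + y is odd — contradiction.

Unsatisfiable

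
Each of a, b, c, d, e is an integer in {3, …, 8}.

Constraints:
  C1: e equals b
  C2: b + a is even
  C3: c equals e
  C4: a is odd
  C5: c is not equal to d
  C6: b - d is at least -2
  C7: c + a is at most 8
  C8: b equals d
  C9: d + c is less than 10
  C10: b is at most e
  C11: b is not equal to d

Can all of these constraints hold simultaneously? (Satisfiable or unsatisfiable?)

From constraints 1, 3, and 8, c = e = b = d, so c = d. But constraint 5 says c ≠ d. Contradiction.

Unsatisfiable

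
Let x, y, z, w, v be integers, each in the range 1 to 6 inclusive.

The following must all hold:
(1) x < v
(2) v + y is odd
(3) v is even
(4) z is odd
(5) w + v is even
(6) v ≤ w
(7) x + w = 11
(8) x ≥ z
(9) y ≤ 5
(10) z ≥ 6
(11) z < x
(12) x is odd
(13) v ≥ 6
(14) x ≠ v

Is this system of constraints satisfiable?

Unsatisfiable

From constraints 8 and 10: x ≥ z ≥ 6. From constraints 6 and 13: w ≥ v ≥ 6. Hence x + w ≥ 12. But constraint 7 requires x + w = 11, and 11 < 12. Contradiction.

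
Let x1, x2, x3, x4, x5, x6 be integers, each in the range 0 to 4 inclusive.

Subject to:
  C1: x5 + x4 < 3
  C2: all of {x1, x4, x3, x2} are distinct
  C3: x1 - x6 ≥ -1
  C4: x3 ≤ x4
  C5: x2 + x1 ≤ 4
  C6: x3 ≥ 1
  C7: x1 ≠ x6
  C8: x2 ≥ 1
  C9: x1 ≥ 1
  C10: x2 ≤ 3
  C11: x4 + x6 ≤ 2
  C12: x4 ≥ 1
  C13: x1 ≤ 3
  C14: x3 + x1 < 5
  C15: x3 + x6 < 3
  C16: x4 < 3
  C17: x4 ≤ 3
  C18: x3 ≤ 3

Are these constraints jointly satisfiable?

Constraints 6, 8, 9, 10, 12, 13, 17, and 18 confine each of x1, x4, x3, x2 to the 3 values {1, …, 3}.
Constraint 2 requires all 4 of them to be distinct, but only 3 values are available — impossible by the pigeonhole principle.

Unsatisfiable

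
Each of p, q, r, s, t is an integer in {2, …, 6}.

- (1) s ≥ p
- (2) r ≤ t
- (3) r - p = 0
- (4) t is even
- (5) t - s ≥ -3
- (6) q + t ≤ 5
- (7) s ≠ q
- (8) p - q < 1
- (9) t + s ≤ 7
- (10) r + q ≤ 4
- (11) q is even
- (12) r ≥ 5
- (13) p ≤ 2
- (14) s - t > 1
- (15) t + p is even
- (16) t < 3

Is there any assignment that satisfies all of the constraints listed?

From constraints 2 and 12: t ≥ r and r ≥ 5, so t ≥ 5. From constraint 16: t ≤ 2. But 2 < 5, so no value of t works.

Unsatisfiable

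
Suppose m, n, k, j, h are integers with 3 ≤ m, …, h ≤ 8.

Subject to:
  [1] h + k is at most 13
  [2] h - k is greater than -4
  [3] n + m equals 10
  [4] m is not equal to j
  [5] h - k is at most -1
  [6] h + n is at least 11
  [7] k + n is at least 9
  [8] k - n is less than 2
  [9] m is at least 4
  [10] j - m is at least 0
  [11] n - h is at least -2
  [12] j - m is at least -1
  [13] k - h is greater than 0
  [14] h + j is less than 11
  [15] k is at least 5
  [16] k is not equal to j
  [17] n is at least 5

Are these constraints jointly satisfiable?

Satisfiable

One satisfying assignment is m = 4, n = 6, k = 6, j = 5, h = 5.
For the less obvious constraints — constraint 1: h + k = 11; constraint 2: h - k = -1 — and the others hold by inspection.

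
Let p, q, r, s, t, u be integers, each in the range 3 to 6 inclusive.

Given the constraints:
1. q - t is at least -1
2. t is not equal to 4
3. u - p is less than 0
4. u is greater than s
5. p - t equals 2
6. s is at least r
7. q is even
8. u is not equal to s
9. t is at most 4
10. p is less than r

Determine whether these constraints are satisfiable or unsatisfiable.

Unsatisfiable

Constraints 3, 4, 6, and 10 give r ≤ s, s < u, u < p, p < r. Chaining: r ≤ s < u < p < r, which forces r < r — impossible.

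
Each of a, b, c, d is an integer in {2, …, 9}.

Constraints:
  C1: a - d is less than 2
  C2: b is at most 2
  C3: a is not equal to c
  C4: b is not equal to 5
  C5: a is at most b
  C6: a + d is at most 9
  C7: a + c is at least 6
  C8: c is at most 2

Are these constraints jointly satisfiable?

Unsatisfiable

From constraints 2 and 5: a ≤ b ≤ 2. From constraint 8: c ≤ 2. Hence a + c ≤ 4. But constraint 7 requires a + c ≥ 6, and 6 > 4. Contradiction.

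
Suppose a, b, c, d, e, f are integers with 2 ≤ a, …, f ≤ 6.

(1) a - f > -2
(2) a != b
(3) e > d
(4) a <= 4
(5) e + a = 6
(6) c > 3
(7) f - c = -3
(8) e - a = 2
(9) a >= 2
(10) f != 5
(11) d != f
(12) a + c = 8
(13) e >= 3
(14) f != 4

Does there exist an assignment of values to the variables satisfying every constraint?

Satisfiable

Take a = 2, b = 4, c = 6, d = 2, e = 4, f = 3. Then constraint 1: a - f = -1; constraint 5: e + a = 6; constraint 7: f - c = -3, and every other listed constraint is also met.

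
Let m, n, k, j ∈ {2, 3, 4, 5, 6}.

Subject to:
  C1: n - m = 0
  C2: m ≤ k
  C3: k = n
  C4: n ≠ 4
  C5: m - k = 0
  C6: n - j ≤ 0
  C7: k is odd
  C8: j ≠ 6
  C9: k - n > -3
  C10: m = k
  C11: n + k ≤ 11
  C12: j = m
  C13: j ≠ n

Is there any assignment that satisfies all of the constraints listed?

From constraints 3, 10, and 12, j = m = k = n, so j = n. But constraint 13 says j ≠ n. Contradiction.

Unsatisfiable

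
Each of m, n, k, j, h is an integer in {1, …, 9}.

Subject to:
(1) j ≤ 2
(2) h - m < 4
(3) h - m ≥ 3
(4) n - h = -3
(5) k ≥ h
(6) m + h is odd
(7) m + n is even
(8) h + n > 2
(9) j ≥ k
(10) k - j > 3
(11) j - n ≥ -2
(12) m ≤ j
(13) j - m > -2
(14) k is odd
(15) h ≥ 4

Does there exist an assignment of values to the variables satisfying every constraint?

From constraints 5 and 15: k ≥ h and h ≥ 4, so k ≥ 4. From constraints 1 and 9: k ≤ j and j ≤ 2, so k ≤ 2. But 2 < 4, so no value of k works.

Unsatisfiable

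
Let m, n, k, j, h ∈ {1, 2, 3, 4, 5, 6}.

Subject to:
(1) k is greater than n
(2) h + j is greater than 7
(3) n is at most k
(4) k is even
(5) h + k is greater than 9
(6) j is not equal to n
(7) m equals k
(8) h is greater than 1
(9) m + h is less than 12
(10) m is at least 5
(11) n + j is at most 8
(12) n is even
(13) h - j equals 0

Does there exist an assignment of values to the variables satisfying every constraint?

Satisfiable

Setting (m, n, k, j, h) = (6, 2, 6, 5, 5) satisfies everything: constraint 2: h + j = 10; constraint 5: h + k = 11; constraint 9: m + h = 11, and the others follow.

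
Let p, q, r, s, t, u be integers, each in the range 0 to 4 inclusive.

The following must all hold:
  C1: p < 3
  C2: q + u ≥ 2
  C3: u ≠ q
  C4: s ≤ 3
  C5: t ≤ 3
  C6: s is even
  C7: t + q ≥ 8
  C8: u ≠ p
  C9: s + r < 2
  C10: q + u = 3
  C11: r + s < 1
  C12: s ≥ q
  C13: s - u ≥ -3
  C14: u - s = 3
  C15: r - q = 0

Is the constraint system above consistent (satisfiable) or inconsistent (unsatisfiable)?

Unsatisfiable

From constraint 5: t ≤ 3. From constraints 4 and 12: q ≤ s ≤ 3. Hence t + q ≤ 6. But constraint 7 requires t + q ≥ 8, and 8 > 6. Contradiction.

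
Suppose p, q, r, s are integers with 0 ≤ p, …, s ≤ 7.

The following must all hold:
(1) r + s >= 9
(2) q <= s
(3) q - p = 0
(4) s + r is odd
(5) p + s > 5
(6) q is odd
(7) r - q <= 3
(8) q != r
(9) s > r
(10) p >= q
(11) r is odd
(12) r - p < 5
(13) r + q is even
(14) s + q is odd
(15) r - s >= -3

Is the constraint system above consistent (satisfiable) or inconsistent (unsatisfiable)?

The assignment p = 1, q = 1, r = 3, s = 6 works:
  constraint 1 holds since r + s = 9.
  constraint 3 holds since q - p = 0.
The rest check out directly.

Satisfiable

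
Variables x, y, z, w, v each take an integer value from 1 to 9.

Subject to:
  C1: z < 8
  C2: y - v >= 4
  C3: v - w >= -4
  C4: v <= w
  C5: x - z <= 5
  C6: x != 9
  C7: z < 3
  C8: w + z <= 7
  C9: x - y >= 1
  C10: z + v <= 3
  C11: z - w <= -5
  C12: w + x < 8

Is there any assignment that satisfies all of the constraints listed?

Unsatisfiable

Constraints 2, 3, 5, 9, and 11 give w − z ≥ 5, z − x ≥ -5, x − y ≥ 1, y − v ≥ 4, v − w ≥ -4.
Adding all 5 inequalities: the left sides telescope to 0, and the right sides sum to 5 + (-5) + 1 + 4 + (-4) = 1. So 0 ≥ 1, which is false.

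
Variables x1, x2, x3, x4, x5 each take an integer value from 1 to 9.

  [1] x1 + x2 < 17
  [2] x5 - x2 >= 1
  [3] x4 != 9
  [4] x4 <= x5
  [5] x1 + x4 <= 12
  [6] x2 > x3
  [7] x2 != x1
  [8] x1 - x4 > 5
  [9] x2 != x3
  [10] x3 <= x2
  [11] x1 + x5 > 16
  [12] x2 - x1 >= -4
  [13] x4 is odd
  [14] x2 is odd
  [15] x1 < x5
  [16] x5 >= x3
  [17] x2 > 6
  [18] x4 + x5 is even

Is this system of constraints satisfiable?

Satisfiable

The assignment x1 = 8, x2 = 7, x3 = 1, x4 = 1, x5 = 9 works:
  constraint 1 holds since x1 + x2 = 15.
  constraint 2 holds since x5 - x2 = 2.
The rest check out directly.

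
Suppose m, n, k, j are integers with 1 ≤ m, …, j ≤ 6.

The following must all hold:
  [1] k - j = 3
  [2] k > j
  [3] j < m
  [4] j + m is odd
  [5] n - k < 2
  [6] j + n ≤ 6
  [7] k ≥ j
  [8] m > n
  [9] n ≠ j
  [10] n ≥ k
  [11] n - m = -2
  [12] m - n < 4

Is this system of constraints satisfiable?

Try m = 6, n = 4, k = 4, j = 1.
Check constraint 1: k - j = 3; constraint 5: n - k = 0; constraint 6: j + n = 5. The remaining constraints are straightforward to verify.

Satisfiable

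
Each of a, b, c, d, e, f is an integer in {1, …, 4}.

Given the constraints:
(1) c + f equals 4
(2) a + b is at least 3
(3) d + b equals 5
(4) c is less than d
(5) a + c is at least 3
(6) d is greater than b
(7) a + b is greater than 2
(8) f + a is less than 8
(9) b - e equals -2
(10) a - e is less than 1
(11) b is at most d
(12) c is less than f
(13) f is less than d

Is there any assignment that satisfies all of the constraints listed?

Satisfiable

Setting (a, b, c, d, e, f) = (3, 1, 1, 4, 3, 3) satisfies everything: constraint 1: c + f = 4; constraint 2: a + b = 4; constraint 3: d + b = 5, and the others follow.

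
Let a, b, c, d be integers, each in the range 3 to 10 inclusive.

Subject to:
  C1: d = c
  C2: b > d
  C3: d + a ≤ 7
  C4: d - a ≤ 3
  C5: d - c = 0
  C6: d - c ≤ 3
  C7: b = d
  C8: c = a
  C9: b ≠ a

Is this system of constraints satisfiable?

Unsatisfiable

From constraints 1, 7, and 8, b = d = c = a, so b = a. But constraint 9 says b ≠ a. Contradiction.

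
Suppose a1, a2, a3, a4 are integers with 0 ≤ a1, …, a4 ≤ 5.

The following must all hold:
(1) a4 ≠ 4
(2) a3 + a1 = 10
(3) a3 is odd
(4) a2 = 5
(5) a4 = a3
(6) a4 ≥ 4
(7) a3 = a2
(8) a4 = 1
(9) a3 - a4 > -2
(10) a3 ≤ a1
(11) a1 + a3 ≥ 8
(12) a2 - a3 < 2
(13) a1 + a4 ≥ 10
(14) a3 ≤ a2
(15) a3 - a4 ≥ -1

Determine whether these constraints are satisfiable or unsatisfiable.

Constraint 8 fixes a4 = 1 and constraint 4 fixes a2 = 5. Constraints 5 and 7 give a4 = a3 = a2, so a4 = a2. But 1 ≠ 5 — contradiction.

Unsatisfiable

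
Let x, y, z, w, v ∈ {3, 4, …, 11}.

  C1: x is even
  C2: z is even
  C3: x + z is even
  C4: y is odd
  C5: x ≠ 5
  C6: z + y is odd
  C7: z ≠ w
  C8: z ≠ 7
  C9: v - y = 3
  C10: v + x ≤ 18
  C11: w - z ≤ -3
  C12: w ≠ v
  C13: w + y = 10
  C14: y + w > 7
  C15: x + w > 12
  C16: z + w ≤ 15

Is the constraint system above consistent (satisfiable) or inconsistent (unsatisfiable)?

Satisfiable

Take x = 8, y = 5, z = 8, w = 5, v = 8. Then constraint 9: v - y = 3; constraint 10: v + x = 16; constraint 11: w - z = -3, and every other listed constraint is also met.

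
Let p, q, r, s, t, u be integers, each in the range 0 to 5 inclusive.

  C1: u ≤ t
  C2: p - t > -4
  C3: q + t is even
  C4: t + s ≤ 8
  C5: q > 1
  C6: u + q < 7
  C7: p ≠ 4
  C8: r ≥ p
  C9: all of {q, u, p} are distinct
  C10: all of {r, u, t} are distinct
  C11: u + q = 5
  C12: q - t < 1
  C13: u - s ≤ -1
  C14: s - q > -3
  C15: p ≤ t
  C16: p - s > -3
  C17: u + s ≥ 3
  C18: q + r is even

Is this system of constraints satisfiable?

Take p = 2, q = 5, r = 3, s = 3, t = 5, u = 0. Then constraint 2: p - t = -3; constraint 4: t + s = 8; constraint 6: u + q = 5, and every other listed constraint is also met.

Satisfiable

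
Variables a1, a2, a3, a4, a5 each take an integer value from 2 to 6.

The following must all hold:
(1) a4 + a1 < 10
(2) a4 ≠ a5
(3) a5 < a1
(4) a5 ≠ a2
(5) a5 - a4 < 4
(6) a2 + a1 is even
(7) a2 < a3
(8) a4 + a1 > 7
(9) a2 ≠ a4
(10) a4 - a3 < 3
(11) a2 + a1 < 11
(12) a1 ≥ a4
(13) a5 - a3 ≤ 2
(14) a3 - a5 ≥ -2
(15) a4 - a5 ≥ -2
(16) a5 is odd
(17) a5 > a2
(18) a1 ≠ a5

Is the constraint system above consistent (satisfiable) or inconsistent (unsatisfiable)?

One satisfying assignment is a1 = 6, a2 = 2, a3 = 3, a4 = 3, a5 = 5.
For the less obvious constraints — constraint 1: a4 + a1 = 9; constraint 5: a5 - a4 = 2; constraint 8: a4 + a1 = 9 — and the others hold by inspection.

Satisfiable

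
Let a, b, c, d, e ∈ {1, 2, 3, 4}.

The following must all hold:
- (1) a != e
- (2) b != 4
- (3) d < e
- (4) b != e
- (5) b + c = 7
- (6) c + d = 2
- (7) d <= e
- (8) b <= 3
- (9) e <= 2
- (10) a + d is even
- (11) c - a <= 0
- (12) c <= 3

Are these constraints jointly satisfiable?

From constraint 8: b ≤ 3. From constraint 12: c ≤ 3. Hence b + c ≤ 6. But constraint 5 requires b + c = 7, and 7 > 6. Contradiction.

Unsatisfiable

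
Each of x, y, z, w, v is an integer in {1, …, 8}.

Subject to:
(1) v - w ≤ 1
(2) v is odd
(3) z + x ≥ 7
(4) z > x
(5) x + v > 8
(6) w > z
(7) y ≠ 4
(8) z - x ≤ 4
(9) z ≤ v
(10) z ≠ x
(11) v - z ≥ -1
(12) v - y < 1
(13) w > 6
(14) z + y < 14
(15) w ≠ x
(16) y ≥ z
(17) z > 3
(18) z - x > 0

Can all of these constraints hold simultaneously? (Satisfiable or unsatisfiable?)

Satisfiable

Take x = 4, y = 7, z = 6, w = 8, v = 7. Then constraint 1: v - w = -1; constraint 3: z + x = 10, and every other listed constraint is also met.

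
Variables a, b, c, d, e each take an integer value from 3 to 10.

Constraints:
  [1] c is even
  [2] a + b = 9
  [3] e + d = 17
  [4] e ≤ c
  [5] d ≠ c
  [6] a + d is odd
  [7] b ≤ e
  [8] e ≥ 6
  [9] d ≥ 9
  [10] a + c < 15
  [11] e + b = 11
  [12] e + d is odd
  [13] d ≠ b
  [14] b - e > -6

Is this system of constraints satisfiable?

Satisfiable

The assignment a = 5, b = 4, c = 8, d = 10, e = 7 works:
  constraint 2 holds since a + b = 9.
  constraint 3 holds since e + d = 17.
  constraint 10 holds since a + c = 13.
The rest check out directly.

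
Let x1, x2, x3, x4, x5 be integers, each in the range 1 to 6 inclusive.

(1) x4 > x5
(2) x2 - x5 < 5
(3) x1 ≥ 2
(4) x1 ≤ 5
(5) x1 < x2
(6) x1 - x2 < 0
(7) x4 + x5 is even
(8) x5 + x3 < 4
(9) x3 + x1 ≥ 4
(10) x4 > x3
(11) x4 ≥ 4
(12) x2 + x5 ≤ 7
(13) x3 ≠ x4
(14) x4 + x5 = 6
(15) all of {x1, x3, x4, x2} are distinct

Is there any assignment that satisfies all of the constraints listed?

Satisfiable

One satisfying assignment is x1 = 3, x2 = 4, x3 = 1, x4 = 5, x5 = 1.
For the less obvious constraints — constraint 2: x2 - x5 = 3; constraint 6: x1 - x2 = -1 — and the others hold by inspection.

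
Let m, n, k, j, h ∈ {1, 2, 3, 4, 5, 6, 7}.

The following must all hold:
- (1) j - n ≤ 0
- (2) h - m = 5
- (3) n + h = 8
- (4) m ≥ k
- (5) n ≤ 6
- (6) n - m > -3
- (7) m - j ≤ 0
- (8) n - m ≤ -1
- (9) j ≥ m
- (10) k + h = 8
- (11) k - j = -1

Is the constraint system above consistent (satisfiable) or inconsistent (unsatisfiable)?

Unsatisfiable

Constraints 1, 7, and 8 give n − j ≥ 0, j − m ≥ 0, m − n ≥ 1.
Adding all 3 inequalities: the left sides telescope to 0, and the right sides sum to 0 + 0 + 1 = 1. So 0 ≥ 1, which is false.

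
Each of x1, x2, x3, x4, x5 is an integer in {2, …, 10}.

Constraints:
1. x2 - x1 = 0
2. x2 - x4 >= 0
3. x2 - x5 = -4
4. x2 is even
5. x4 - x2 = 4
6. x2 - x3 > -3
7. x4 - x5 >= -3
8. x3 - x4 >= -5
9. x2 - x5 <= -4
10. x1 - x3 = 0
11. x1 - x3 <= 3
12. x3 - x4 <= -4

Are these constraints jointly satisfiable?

Constraints 2, 7, and 9 give x5 − x2 ≥ 4, x2 − x4 ≥ 0, x4 − x5 ≥ -3.
Adding all 3 inequalities: the left sides telescope to 0, and the right sides sum to 4 + 0 + (-3) = 1. So 0 ≥ 1, which is false.

Unsatisfiable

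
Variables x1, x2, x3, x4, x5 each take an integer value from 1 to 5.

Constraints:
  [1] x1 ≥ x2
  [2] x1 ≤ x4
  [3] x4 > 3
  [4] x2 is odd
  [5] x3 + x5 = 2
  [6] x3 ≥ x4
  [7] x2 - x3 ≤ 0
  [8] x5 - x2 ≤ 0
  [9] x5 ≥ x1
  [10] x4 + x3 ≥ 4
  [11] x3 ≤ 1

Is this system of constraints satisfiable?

From constraint 3: x4 ≥ 4. From constraints 6 and 11: x4 ≤ x3 and x3 ≤ 1, so x4 ≤ 1. But 1 < 4, so no value of x4 works.

Unsatisfiable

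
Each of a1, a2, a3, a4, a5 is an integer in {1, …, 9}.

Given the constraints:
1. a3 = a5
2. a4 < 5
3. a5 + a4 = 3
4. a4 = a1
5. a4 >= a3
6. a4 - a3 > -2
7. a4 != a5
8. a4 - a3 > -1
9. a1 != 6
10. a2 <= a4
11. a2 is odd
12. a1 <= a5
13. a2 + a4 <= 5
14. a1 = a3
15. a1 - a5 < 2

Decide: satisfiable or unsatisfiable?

From constraints 1, 4, and 14, a4 = a1 = a3 = a5, so a4 = a5. But constraint 7 says a4 ≠ a5. Contradiction.

Unsatisfiable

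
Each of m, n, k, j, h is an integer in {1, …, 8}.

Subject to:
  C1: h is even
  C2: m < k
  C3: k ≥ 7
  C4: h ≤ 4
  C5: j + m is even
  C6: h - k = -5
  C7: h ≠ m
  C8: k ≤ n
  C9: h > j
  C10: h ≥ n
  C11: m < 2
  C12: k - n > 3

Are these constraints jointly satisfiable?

From constraints 3 and 8: n ≥ k and k ≥ 7, so n ≥ 7. From constraints 4 and 10: n ≤ h and h ≤ 4, so n ≤ 4. But 4 < 7, so no value of n works.

Unsatisfiable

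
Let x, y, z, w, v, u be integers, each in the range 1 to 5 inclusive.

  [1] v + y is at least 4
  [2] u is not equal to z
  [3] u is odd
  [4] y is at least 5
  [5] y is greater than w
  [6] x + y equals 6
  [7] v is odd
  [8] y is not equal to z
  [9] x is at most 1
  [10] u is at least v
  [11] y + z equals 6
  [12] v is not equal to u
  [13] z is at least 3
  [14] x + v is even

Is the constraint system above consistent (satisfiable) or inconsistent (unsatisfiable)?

From constraint 4: y ≥ 5. From constraint 13: z ≥ 3. Hence y + z ≥ 8. But constraint 11 requires y + z = 6, and 6 < 8. Contradiction.

Unsatisfiable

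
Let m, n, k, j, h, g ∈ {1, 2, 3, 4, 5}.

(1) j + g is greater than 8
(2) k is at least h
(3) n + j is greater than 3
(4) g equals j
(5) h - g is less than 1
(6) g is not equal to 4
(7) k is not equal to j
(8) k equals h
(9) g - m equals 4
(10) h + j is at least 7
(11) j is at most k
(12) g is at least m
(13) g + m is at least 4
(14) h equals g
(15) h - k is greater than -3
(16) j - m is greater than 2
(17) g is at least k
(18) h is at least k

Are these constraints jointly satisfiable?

From constraints 4, 8, and 14, k = h = g = j, so k = j. But constraint 7 says k ≠ j. Contradiction.

Unsatisfiable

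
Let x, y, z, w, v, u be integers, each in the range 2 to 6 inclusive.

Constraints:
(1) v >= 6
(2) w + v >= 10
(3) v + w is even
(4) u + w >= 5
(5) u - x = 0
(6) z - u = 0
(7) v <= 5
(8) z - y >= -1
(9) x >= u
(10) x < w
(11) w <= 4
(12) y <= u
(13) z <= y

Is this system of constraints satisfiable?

From constraint 11: w ≤ 4. From constraint 7: v ≤ 5. Hence w + v ≤ 9. But constraint 2 requires w + v ≥ 10, and 10 > 9. Contradiction.

Unsatisfiable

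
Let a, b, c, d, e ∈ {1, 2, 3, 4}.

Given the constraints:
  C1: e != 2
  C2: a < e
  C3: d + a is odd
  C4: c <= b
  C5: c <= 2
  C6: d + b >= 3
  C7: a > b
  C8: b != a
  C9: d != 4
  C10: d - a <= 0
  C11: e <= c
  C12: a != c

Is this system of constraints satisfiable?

Constraints 2, 4, 7, and 11 give a < e, e ≤ c, c ≤ b, b < a. Chaining: a < e ≤ c ≤ b < a, which forces a < a — impossible.

Unsatisfiable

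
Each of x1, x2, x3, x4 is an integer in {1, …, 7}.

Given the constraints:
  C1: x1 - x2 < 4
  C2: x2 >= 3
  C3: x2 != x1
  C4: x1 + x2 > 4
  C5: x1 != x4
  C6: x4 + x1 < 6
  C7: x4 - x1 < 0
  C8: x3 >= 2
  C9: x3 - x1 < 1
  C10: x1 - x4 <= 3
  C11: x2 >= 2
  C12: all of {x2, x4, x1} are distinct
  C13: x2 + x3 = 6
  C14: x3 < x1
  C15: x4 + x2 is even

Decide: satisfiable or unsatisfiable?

Satisfiable

Try x1 = 4, x2 = 3, x3 = 3, x4 = 1.
Check constraint 1: x1 - x2 = 1; constraint 4: x1 + x2 = 7; constraint 6: x4 + x1 = 5. The remaining constraints are straightforward to verify.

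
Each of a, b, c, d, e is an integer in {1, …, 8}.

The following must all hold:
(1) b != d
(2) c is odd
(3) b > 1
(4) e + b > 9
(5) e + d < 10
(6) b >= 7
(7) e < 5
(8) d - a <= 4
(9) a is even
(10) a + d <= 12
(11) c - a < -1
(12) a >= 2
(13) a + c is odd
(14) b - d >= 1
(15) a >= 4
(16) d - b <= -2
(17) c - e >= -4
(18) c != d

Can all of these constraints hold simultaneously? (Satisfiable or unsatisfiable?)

The assignment a = 4, b = 8, c = 1, d = 6, e = 2 works:
  constraint 4 holds since e + b = 10.
  constraint 5 holds since e + d = 8.
  constraint 8 holds since d - a = 2.
The rest check out directly.

Satisfiable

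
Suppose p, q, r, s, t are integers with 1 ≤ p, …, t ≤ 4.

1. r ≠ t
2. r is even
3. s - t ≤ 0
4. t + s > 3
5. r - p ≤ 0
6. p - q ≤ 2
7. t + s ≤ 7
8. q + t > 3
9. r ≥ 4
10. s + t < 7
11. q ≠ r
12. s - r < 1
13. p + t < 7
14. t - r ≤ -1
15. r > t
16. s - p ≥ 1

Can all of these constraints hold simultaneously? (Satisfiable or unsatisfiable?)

Constraints 3, 5, 14, and 16 give r − t ≥ 1, t − s ≥ 0, s − p ≥ 1, p − r ≥ 0.
Adding all 4 inequalities: the left sides telescope to 0, and the right sides sum to 1 + 0 + 1 + 0 = 2. So 0 ≥ 2, which is false.

Unsatisfiable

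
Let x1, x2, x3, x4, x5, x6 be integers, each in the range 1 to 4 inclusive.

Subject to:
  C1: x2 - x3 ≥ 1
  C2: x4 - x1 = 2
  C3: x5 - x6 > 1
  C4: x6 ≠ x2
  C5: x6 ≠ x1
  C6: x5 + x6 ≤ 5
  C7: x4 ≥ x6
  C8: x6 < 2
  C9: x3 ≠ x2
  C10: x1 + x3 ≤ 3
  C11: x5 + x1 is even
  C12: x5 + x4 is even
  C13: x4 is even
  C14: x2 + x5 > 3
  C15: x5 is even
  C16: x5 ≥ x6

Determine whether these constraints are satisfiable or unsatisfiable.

The assignment x1 = 2, x2 = 2, x3 = 1, x4 = 4, x5 = 4, x6 = 1 works:
  constraint 1 holds since x2 - x3 = 1.
  constraint 2 holds since x4 - x1 = 2.
The rest check out directly.

Satisfiable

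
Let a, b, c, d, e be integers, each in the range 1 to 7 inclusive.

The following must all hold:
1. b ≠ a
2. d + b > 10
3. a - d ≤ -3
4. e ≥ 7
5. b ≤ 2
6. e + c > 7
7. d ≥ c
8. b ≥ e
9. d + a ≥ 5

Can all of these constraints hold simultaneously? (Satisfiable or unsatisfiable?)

Unsatisfiable

From constraint 4: e ≥ 7. From constraints 5 and 8: e ≤ b and b ≤ 2, so e ≤ 2. But 2 < 7, so no value of e works.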